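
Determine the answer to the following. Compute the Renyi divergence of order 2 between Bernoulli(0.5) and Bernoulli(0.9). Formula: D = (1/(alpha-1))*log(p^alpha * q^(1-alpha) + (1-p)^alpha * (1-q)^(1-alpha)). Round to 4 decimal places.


Renyi divergence of order alpha between Bernoulli distributions:
D = (1/(alpha-1))*log(p^alpha * q^(1-alpha) + (1-p)^alpha * (1-q)^(1-alpha)).
alpha = 2, p = 0.5, q = 0.9.
p^alpha * q^(1-alpha) = 0.5^2 * 0.9^-1 = 0.277778.
(1-p)^alpha * (1-q)^(1-alpha) = 0.5^2 * 0.1^-1 = 2.5.
sum = 0.277778 + 2.5 = 2.777778.
D = (1/1)*log(2.777778) = 1.0217

1.0217


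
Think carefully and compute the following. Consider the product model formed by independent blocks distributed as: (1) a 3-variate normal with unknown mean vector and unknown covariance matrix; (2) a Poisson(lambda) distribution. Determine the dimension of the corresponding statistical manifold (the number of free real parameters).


The dimension of a statistical manifold equals the number of free
(independent) real parameters of the model. For a product of independent
blocks the parameter counts add.
- 3-variate normal: 3 (mean) + 3*4/2 = 6 (symmetric covariance) = 9.
- Poisson (lambda): 1.
Total = 9 + 1 = 10.
Dimension = 10

10


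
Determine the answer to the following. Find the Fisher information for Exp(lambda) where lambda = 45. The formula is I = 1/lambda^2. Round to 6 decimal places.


Fisher information for exponential: I(lambda) = 1/lambda^2.
lambda = 45, lambda^2 = 2025.
I = 1/2025 = 0.000494

0.000494


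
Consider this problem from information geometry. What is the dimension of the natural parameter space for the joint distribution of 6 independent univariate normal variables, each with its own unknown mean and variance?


Exponential family dimension calculation:
Each univariate normal has two natural parameters (mu/sigma^2 and -1/(2 sigma^2)).
With 6 independent components, dim = 2 * 6 = 12.

12


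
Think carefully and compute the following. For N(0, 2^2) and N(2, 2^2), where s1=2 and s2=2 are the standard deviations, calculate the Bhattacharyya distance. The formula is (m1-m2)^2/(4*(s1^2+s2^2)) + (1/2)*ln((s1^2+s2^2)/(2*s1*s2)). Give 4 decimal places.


Bhattacharyya distance between two Gaussians:
DB = (m1-m2)^2/(4*(s1^2+s2^2)) + (1/2)*ln((s1^2+s2^2)/(2*s1*s2)).
(m1-m2)^2 = (-2)^2 = 4.
s1^2+s2^2 = 4 + 4 = 8.
term1 = 4/32 = 0.125.
term2 = 0.5*ln(8/8.0) = 0.0.
DB = 0.125 + 0.0 = 0.1250

0.1250


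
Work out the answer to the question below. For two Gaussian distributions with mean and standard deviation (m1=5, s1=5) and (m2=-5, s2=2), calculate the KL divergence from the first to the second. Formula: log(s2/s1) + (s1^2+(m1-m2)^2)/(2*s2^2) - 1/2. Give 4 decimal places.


KL divergence between normal distributions:
KL = log(s2/s1) + (s1^2 + (m1-m2)^2)/(2*s2^2) - 1/2.
log(2/5) = -0.916291.
(5^2 + (5--5)^2)/(2*2^2) = (25 + 100)/8 = 15.625.
KL = -0.916291 + 15.625 - 0.5 = 14.2087

14.2087


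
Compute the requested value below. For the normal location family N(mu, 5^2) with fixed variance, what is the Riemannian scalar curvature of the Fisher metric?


This family has a single free parameter, so its statistical manifold
is 1-dimensional. The Riemann curvature tensor of any 1-dimensional
Riemannian manifold vanishes identically, so R = 0.

0


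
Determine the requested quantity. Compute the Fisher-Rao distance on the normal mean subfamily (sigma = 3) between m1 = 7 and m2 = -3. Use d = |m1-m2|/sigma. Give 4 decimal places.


On the fixed-variance normal subfamily, geodesic distance = |m1-m2|/sigma.
|7 - -3| = 10.
sigma = 3.
d = 10/3 = 3.3333

3.3333


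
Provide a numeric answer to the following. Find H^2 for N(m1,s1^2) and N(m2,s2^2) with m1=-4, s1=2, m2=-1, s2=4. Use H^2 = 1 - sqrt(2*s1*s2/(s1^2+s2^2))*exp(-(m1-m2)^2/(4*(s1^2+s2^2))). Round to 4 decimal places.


Squared Hellinger distance for Gaussians:
H^2 = 1 - sqrt(2*s1*s2/(s1^2+s2^2)) * exp(-(m1-m2)^2/(4*(s1^2+s2^2))).
s1^2 = 4, s2^2 = 16, s1^2+s2^2 = 20.
sqrt(2*2*4/(20)) = 0.894427.
(m1-m2)^2 = (-3)^2 = 9.
exp(-9/(4*20)) = exp(-0.1125) = 0.893597.
H^2 = 1 - 0.894427*0.893597 = 0.2007

0.2007


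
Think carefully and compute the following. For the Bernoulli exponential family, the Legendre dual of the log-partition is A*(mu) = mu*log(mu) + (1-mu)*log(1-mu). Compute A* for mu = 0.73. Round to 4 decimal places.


Legendre transform for Bernoulli:
A*(mu) = mu*log(mu) + (1-mu)*log(1-mu).
mu = 0.73, 1-mu = 0.27.
mu*log(mu) = 0.73*log(0.73) = -0.229739.
(1-mu)*log(1-mu) = 0.27*log(0.27) = -0.35352.
A* = -0.229739 + -0.35352 = -0.5833

-0.5833


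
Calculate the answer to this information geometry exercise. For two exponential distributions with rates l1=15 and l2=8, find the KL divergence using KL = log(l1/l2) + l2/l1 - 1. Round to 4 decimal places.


KL divergence for exponential family:
KL = log(l1/l2) + l2/l1 - 1.
log(15/8) = 0.628609.
8/15 = 0.533333.
KL = 0.628609 + 0.533333 - 1 = 0.1619

0.1619


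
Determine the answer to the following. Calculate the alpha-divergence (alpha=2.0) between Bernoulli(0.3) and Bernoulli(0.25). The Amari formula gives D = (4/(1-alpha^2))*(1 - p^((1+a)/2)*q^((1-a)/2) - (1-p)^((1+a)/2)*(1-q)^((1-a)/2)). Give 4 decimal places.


Amari alpha-divergence:
D = (4/(1-alpha^2))*(1 - p^((1+a)/2)*q^((1-a)/2) - (1-p)^((1+a)/2)*(1-q)^((1-a)/2)).
alpha = 2.0, p = 0.3, q = 0.25.
e1 = (1+alpha)/2 = 1.5, e2 = (1-alpha)/2 = -0.5.
t1 = p^e1 * q^e2 = 0.3^1.5 * 0.25^-0.5 = 0.328634.
t2 = (1-p)^e1 * (1-q)^e2 = 0.7^1.5 * 0.75^-0.5 = 0.676264.
4/(1-alpha^2) = -1.333333.
D = -1.333333*(1 - 0.328634 - 0.676264) = 0.0065

0.0065


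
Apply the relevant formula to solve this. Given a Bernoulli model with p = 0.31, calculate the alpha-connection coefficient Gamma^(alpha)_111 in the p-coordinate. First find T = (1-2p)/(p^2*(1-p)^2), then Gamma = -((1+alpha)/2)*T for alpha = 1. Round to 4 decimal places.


Skewness (Amari-Chentsov) tensor: T = (1-2p)/(p^2*(1-p)^2).
p = 0.31, 1-2p = 0.38, p^2 = 0.0961, (1-p)^2 = 0.4761.
T = 0.38/(0.0961 * 0.4761) = 8.305428.
In the p-coordinate, Gamma^(alpha) = Gamma^(0) - (alpha/2)*T with Gamma^(0) = (1/2)*g'(p) = -T/2,
so Gamma^(alpha) = -((1+alpha)/2)*T.
alpha = 1, -(1+alpha)/2 = -1.0.
Gamma = -1.0 * 8.305428 = -8.3054

-8.3054


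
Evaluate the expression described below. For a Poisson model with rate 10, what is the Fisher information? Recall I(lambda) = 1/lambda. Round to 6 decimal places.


Fisher information for Poisson: I(lambda) = 1/lambda.
lambda = 10.
I(lambda) = 1/10 = 0.100000

0.100000


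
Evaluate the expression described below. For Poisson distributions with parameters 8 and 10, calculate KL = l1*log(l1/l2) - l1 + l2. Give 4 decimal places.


KL divergence for Poisson:
KL = l1*log(l1/l2) - l1 + l2.
l1 = 8, l2 = 10.
log(8/10) = -0.223144.
l1*log(l1/l2) = 8 * -0.223144 = -1.785148.
KL = -1.785148 - 8 + 10 = 0.2149

0.2149


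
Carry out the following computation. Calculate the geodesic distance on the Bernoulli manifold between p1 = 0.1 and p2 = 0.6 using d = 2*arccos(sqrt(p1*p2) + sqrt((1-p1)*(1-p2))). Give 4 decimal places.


Geodesic distance on Bernoulli manifold:
d(p1,p2) = 2*arccos(sqrt(p1*p2) + sqrt((1-p1)*(1-p2))).
sqrt(p1*p2) = sqrt(0.1*0.6) = 0.244949.
sqrt((1-p1)*(1-p2)) = sqrt(0.9*0.4) = 0.6.
arg = 0.244949 + 0.6 = 0.844949.
d = 2*arccos(0.844949) = 1.1287

1.1287


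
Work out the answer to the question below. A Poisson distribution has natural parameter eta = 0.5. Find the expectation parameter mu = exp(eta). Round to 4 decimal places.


Expectation parameter for Poisson exponential family:
mu = exp(eta).
eta = 0.5.
mu = exp(0.5) = 1.6487

1.6487


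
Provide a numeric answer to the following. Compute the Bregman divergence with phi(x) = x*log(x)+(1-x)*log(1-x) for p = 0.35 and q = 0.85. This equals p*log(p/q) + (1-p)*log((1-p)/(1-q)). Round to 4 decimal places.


Bregman divergence with negative entropy generator:
D = p*log(p/q) + (1-p)*log((1-p)/(1-q)).
p = 0.35, q = 0.85.
p*log(p/q) = 0.35*log(0.35/0.85) = -0.310556.
(1-p)*log((1-p)/(1-q)) = 0.65*log(0.65/0.15) = 0.953119.
D = -0.310556 + 0.953119 = 0.6426

0.6426


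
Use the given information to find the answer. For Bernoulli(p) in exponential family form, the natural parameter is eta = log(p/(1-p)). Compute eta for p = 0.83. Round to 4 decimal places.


Natural parameter for Bernoulli: eta = log(p/(1-p)).
p = 0.83, 1-p = 0.17.
p/(1-p) = 4.882353.
eta = log(4.882353) = 1.5856

1.5856


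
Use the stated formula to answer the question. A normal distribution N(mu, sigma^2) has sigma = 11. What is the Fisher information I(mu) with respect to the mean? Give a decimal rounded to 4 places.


The Fisher information for the mean of a normal distribution is I(mu) = 1/sigma^2.
sigma = 11, so sigma^2 = 121.
I(mu) = 1/121 = 0.0083

0.0083


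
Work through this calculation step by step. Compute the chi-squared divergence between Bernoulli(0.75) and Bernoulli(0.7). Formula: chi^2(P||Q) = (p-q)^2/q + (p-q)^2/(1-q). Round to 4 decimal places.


Chi-squared divergence between Bernoulli distributions:
chi^2 = (p-q)^2/q + (p-q)^2/(1-q).
p = 0.75, q = 0.7, p-q = 0.05.
(p-q)^2 = 0.0025.
term1 = 0.0025/0.7 = 0.003571.
term2 = 0.0025/0.3 = 0.008333.
chi^2 = 0.003571 + 0.008333 = 0.0119

0.0119


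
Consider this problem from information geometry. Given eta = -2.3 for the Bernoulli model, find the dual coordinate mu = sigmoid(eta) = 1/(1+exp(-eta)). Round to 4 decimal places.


Dual coordinate (expectation parameter) for Bernoulli:
mu = 1/(1+exp(-eta)).
eta = -2.3.
exp(-eta) = exp(2.3) = 9.974182.
mu = 1/(1+9.974182) = 0.0911

0.0911


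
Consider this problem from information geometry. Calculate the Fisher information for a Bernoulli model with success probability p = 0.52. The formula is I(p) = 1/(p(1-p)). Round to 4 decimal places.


For Bernoulli(p), Fisher information is I(p) = 1/(p*(1-p)).
p = 0.52, 1-p = 0.48.
p*(1-p) = 0.2496.
I(p) = 1/0.2496 = 4.0064

4.0064


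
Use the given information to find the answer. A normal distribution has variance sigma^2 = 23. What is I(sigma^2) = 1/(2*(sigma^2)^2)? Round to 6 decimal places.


Fisher information for variance: I(sigma^2) = 1/(2*sigma^4).
sigma^2 = 23, so sigma^4 = 529.
I = 1/(2*529) = 1/1058 = 0.000945

0.000945


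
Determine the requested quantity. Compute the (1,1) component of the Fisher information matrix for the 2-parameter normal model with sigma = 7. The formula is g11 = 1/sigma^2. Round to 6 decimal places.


For the 2-parameter normal family, the Fisher metric has:
  g11 = 1/sigma^2, g22 = 2/sigma^2.
sigma = 7, sigma^2 = 49.
g11 = 0.020408

0.020408


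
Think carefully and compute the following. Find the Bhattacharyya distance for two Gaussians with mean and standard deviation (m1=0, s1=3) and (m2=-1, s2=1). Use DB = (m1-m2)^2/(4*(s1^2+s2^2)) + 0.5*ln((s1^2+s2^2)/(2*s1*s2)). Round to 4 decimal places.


Bhattacharyya distance between two Gaussians:
DB = (m1-m2)^2/(4*(s1^2+s2^2)) + (1/2)*ln((s1^2+s2^2)/(2*s1*s2)).
(m1-m2)^2 = (1)^2 = 1.
s1^2+s2^2 = 9 + 1 = 10.
term1 = 1/40 = 0.025.
term2 = 0.5*ln(10/6.0) = 0.255413.
DB = 0.025 + 0.255413 = 0.2804

0.2804


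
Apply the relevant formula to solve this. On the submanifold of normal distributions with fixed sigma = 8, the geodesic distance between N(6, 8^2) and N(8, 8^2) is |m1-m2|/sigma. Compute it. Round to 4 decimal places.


On the fixed-variance normal subfamily, geodesic distance = |m1-m2|/sigma.
|6 - 8| = 2.
sigma = 8.
d = 2/8 = 0.2500

0.2500


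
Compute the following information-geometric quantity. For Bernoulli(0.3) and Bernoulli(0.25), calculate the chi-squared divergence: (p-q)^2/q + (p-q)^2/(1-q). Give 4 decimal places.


Chi-squared divergence between Bernoulli distributions:
chi^2 = (p-q)^2/q + (p-q)^2/(1-q).
p = 0.3, q = 0.25, p-q = 0.05.
(p-q)^2 = 0.0025.
term1 = 0.0025/0.25 = 0.01.
term2 = 0.0025/0.75 = 0.003333.
chi^2 = 0.01 + 0.003333 = 0.0133

0.0133


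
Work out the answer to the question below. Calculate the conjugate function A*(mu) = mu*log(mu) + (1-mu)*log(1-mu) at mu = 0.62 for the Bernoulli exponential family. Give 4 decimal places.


Legendre transform for Bernoulli:
A*(mu) = mu*log(mu) + (1-mu)*log(1-mu).
mu = 0.62, 1-mu = 0.38.
mu*log(mu) = 0.62*log(0.62) = -0.296382.
(1-mu)*log(1-mu) = 0.38*log(0.38) = -0.367682.
A* = -0.296382 + -0.367682 = -0.6641

-0.6641


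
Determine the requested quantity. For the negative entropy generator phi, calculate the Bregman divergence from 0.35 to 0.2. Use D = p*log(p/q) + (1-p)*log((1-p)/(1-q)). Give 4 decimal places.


Bregman divergence with negative entropy generator:
D = p*log(p/q) + (1-p)*log((1-p)/(1-q)).
p = 0.35, q = 0.2.
p*log(p/q) = 0.35*log(0.35/0.2) = 0.195866.
(1-p)*log((1-p)/(1-q)) = 0.65*log(0.65/0.8) = -0.134966.
D = 0.195866 + -0.134966 = 0.0609

0.0609


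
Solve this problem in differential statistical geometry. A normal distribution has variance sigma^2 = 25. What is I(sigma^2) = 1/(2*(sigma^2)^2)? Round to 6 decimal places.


Fisher information for variance: I(sigma^2) = 1/(2*sigma^4).
sigma^2 = 25, so sigma^4 = 625.
I = 1/(2*625) = 1/1250 = 0.000800

0.000800


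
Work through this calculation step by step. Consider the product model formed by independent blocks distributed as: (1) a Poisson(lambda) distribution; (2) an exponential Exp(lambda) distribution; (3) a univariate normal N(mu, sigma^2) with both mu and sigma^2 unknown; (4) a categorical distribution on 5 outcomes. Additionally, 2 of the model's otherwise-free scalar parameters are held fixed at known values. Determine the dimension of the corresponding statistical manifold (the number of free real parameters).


The dimension of a statistical manifold equals the number of free
(independent) real parameters of the model. For a product of independent
blocks the parameter counts add.
- Poisson (lambda): 1.
- exponential (lambda): 1.
- normal (mu, sigma^2): 2.
- categorical on 5 outcomes (probabilities sum to 1): 5-1 = 4.
Total = 1 + 1 + 2 + 4 = 8.
2 parameter(s) fixed at known values: 8 - 2 = 6.
Dimension = 6

6


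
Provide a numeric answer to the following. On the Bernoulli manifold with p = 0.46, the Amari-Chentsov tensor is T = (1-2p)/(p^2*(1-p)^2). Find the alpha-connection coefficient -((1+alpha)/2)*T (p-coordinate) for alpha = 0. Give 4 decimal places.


Skewness (Amari-Chentsov) tensor: T = (1-2p)/(p^2*(1-p)^2).
p = 0.46, 1-2p = 0.08, p^2 = 0.2116, (1-p)^2 = 0.2916.
T = 0.08/(0.2116 * 0.2916) = 1.296543.
In the p-coordinate, Gamma^(alpha) = Gamma^(0) - (alpha/2)*T with Gamma^(0) = (1/2)*g'(p) = -T/2,
so Gamma^(alpha) = -((1+alpha)/2)*T.
alpha = 0, -(1+alpha)/2 = -0.5.
Gamma = -0.5 * 1.296543 = -0.6483

-0.6483


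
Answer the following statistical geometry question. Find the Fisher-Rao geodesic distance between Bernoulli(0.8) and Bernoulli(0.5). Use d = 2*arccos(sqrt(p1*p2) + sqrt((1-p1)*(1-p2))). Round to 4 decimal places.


Geodesic distance on Bernoulli manifold:
d(p1,p2) = 2*arccos(sqrt(p1*p2) + sqrt((1-p1)*(1-p2))).
sqrt(p1*p2) = sqrt(0.8*0.5) = 0.632456.
sqrt((1-p1)*(1-p2)) = sqrt(0.2*0.5) = 0.316228.
arg = 0.632456 + 0.316228 = 0.948683.
d = 2*arccos(0.948683) = 0.6435

0.6435


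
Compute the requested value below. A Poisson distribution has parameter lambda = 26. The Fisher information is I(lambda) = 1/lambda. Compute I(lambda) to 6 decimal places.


Fisher information for Poisson: I(lambda) = 1/lambda.
lambda = 26.
I(lambda) = 1/26 = 0.038462

0.038462


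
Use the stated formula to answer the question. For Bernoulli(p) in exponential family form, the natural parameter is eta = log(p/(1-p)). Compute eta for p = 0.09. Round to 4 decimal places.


Natural parameter for Bernoulli: eta = log(p/(1-p)).
p = 0.09, 1-p = 0.91.
p/(1-p) = 0.098901.
eta = log(0.098901) = -2.3136

-2.3136


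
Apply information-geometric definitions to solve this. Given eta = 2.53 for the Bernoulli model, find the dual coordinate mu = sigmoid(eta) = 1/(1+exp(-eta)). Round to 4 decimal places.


Dual coordinate (expectation parameter) for Bernoulli:
mu = 1/(1+exp(-eta)).
eta = 2.53.
exp(-eta) = exp(-2.53) = 0.079659.
mu = 1/(1+0.079659) = 0.9262

0.9262


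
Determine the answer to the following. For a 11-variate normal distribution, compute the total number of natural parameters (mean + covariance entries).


Exponential family dimension calculation:
For 11-dim MVN: mean has 11 params, covariance has 11*12/2 = 66 unique entries.
Total dim = 11 + 66 = 77.

77


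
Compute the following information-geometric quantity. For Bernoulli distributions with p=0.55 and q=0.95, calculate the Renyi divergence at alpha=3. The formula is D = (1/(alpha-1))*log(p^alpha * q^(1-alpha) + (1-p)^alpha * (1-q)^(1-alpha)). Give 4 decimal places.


Renyi divergence of order alpha between Bernoulli distributions:
D = (1/(alpha-1))*log(p^alpha * q^(1-alpha) + (1-p)^alpha * (1-q)^(1-alpha)).
alpha = 3, p = 0.55, q = 0.95.
p^alpha * q^(1-alpha) = 0.55^3 * 0.95^-2 = 0.184349.
(1-p)^alpha * (1-q)^(1-alpha) = 0.45^3 * 0.05^-2 = 36.45.
sum = 0.184349 + 36.45 = 36.634349.
D = (1/2)*log(36.634349) = 1.8005

1.8005


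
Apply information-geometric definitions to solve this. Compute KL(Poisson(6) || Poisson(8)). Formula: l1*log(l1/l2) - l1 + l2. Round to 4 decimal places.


KL divergence for Poisson:
KL = l1*log(l1/l2) - l1 + l2.
l1 = 6, l2 = 8.
log(6/8) = -0.287682.
l1*log(l1/l2) = 6 * -0.287682 = -1.726092.
KL = -1.726092 - 6 + 8 = 0.2739

0.2739


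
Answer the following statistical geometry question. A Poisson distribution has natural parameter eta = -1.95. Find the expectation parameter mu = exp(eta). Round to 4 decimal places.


Expectation parameter for Poisson exponential family:
mu = exp(eta).
eta = -1.95.
mu = exp(-1.95) = 0.1423

0.1423


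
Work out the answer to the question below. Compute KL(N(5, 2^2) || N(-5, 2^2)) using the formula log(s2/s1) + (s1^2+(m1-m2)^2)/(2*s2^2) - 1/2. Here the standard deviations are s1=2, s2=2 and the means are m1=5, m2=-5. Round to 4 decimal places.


KL divergence between normal distributions:
KL = log(s2/s1) + (s1^2 + (m1-m2)^2)/(2*s2^2) - 1/2.
log(2/2) = 0.0.
(2^2 + (5--5)^2)/(2*2^2) = (4 + 100)/8 = 13.0.
KL = 0.0 + 13.0 - 0.5 = 12.5000

12.5000


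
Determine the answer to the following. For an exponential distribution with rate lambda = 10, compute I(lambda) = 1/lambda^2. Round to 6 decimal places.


Fisher information for exponential: I(lambda) = 1/lambda^2.
lambda = 10, lambda^2 = 100.
I = 1/100 = 0.010000

0.010000


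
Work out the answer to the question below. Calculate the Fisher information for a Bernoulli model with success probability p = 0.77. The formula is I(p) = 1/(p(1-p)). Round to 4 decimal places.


For Bernoulli(p), Fisher information is I(p) = 1/(p*(1-p)).
p = 0.77, 1-p = 0.23.
p*(1-p) = 0.1771.
I(p) = 1/0.1771 = 5.6465

5.6465


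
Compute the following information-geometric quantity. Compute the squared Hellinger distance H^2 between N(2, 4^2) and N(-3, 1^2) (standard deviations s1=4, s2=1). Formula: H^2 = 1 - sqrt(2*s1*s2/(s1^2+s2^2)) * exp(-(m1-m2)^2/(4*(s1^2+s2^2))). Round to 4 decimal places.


Squared Hellinger distance for Gaussians:
H^2 = 1 - sqrt(2*s1*s2/(s1^2+s2^2)) * exp(-(m1-m2)^2/(4*(s1^2+s2^2))).
s1^2 = 16, s2^2 = 1, s1^2+s2^2 = 17.
sqrt(2*4*1/(17)) = 0.685994.
(m1-m2)^2 = (5)^2 = 25.
exp(-25/(4*17)) = exp(-0.367647) = 0.692362.
H^2 = 1 - 0.685994*0.692362 = 0.5250

0.5250


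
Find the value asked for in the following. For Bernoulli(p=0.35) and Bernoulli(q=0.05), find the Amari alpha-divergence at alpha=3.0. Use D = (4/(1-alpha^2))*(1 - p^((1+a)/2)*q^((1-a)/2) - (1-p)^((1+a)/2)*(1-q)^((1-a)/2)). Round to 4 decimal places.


Amari alpha-divergence:
D = (4/(1-alpha^2))*(1 - p^((1+a)/2)*q^((1-a)/2) - (1-p)^((1+a)/2)*(1-q)^((1-a)/2)).
alpha = 3.0, p = 0.35, q = 0.05.
e1 = (1+alpha)/2 = 2.0, e2 = (1-alpha)/2 = -1.0.
t1 = p^e1 * q^e2 = 0.35^2.0 * 0.05^-1.0 = 2.45.
t2 = (1-p)^e1 * (1-q)^e2 = 0.65^2.0 * 0.95^-1.0 = 0.444737.
4/(1-alpha^2) = -0.5.
D = -0.5*(1 - 2.45 - 0.444737) = 0.9474

0.9474


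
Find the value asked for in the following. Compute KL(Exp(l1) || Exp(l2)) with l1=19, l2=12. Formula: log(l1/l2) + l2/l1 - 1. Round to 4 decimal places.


KL divergence for exponential family:
KL = log(l1/l2) + l2/l1 - 1.
log(19/12) = 0.459532.
12/19 = 0.631579.
KL = 0.459532 + 0.631579 - 1 = 0.0911

0.0911


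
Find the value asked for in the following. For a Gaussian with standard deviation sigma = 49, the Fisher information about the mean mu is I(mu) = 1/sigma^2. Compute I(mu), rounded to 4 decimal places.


The Fisher information for the mean of a normal distribution is I(mu) = 1/sigma^2.
sigma = 49, so sigma^2 = 2401.
I(mu) = 1/2401 = 0.0004

0.0004


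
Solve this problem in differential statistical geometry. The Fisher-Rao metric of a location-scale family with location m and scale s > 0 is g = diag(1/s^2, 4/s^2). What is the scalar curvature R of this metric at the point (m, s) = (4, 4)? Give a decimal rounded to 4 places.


The metric has the form g = (A dm^2 + B ds^2)/s^2 with A = 1, B = 4.
Substitute u = sqrt(A/B)*m: g = B*(du^2 + ds^2)/s^2, i.e. B times the
Poincare upper half-plane metric, which has constant Gaussian curvature -1.
Scaling a 2D metric by a constant c divides the Gaussian curvature by c,
so K = -1/B = -1/(4) = -0.2500 everywhere (the point (m, s) = (4, 4) is irrelevant:
the curvature is constant).
Scalar curvature in dimension 2: R = 2K = -2/(4) = -0.5000.

-0.5000


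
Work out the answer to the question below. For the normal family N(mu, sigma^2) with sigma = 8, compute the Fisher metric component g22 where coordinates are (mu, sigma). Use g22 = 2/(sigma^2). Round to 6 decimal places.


For the 2-parameter normal family, the Fisher metric has:
  g11 = 1/sigma^2, g22 = 2/sigma^2.
sigma = 8, sigma^2 = 64.
g22 = 0.031250

0.031250


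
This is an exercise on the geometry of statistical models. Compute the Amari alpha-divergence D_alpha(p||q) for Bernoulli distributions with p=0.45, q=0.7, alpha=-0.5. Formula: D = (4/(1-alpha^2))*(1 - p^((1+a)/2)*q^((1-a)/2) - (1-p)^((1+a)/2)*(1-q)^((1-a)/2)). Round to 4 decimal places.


Amari alpha-divergence:
D = (4/(1-alpha^2))*(1 - p^((1+a)/2)*q^((1-a)/2) - (1-p)^((1+a)/2)*(1-q)^((1-a)/2)).
alpha = -0.5, p = 0.45, q = 0.7.
e1 = (1+alpha)/2 = 0.25, e2 = (1-alpha)/2 = 0.75.
t1 = p^e1 * q^e2 = 0.45^0.25 * 0.7^0.75 = 0.626797.
t2 = (1-p)^e1 * (1-q)^e2 = 0.55^0.25 * 0.3^0.75 = 0.349085.
4/(1-alpha^2) = 5.333333.
D = 5.333333*(1 - 0.626797 - 0.349085) = 0.1286

0.1286


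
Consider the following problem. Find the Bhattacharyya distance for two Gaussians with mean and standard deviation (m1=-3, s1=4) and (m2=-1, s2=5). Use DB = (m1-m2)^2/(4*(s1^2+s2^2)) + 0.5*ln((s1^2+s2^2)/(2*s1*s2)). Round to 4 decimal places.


Bhattacharyya distance between two Gaussians:
DB = (m1-m2)^2/(4*(s1^2+s2^2)) + (1/2)*ln((s1^2+s2^2)/(2*s1*s2)).
(m1-m2)^2 = (-2)^2 = 4.
s1^2+s2^2 = 16 + 25 = 41.
term1 = 4/164 = 0.02439.
term2 = 0.5*ln(41/40.0) = 0.012346.
DB = 0.02439 + 0.012346 = 0.0367

0.0367


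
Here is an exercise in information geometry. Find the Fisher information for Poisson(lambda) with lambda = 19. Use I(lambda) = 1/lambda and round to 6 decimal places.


Fisher information for Poisson: I(lambda) = 1/lambda.
lambda = 19.
I(lambda) = 1/19 = 0.052632

0.052632


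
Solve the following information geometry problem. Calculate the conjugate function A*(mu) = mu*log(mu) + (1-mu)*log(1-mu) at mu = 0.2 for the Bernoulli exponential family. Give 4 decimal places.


Legendre transform for Bernoulli:
A*(mu) = mu*log(mu) + (1-mu)*log(1-mu).
mu = 0.2, 1-mu = 0.8.
mu*log(mu) = 0.2*log(0.2) = -0.321888.
(1-mu)*log(1-mu) = 0.8*log(0.8) = -0.178515.
A* = -0.321888 + -0.178515 = -0.5004

-0.5004


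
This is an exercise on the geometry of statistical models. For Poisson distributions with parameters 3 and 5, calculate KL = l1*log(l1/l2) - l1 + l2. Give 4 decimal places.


KL divergence for Poisson:
KL = l1*log(l1/l2) - l1 + l2.
l1 = 3, l2 = 5.
log(3/5) = -0.510826.
l1*log(l1/l2) = 3 * -0.510826 = -1.532477.
KL = -1.532477 - 3 + 5 = 0.4675

0.4675


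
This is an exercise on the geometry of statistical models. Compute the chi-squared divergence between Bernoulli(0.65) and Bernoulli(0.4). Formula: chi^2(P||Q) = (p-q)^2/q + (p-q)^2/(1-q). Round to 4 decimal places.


Chi-squared divergence between Bernoulli distributions:
chi^2 = (p-q)^2/q + (p-q)^2/(1-q).
p = 0.65, q = 0.4, p-q = 0.25.
(p-q)^2 = 0.0625.
term1 = 0.0625/0.4 = 0.15625.
term2 = 0.0625/0.6 = 0.104167.
chi^2 = 0.15625 + 0.104167 = 0.2604

0.2604


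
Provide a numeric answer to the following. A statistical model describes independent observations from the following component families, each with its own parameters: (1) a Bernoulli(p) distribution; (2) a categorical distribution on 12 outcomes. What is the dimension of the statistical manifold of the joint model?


The dimension of a statistical manifold equals the number of free
(independent) real parameters of the model. For a product of independent
blocks the parameter counts add.
- Bernoulli (p): 1.
- categorical on 12 outcomes (probabilities sum to 1): 12-1 = 11.
Total = 1 + 11 = 12.
Dimension = 12

12


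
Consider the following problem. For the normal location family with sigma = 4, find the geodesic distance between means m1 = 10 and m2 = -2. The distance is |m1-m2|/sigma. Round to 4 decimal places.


On the fixed-variance normal subfamily, geodesic distance = |m1-m2|/sigma.
|10 - -2| = 12.
sigma = 4.
d = 12/4 = 3.0000

3.0000


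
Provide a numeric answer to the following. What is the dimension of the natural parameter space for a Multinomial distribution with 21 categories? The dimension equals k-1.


Exponential family dimension calculation:
For Multinomial with k=21 categories, dim = k-1 = 20.

20


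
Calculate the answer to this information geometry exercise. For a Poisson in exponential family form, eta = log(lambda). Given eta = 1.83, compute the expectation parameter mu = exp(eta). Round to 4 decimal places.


Expectation parameter for Poisson exponential family:
mu = exp(eta).
eta = 1.83.
mu = exp(1.83) = 6.2339

6.2339


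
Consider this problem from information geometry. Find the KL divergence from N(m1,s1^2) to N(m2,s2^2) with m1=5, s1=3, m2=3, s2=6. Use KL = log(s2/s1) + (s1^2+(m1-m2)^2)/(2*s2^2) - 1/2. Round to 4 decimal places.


KL divergence between normal distributions:
KL = log(s2/s1) + (s1^2 + (m1-m2)^2)/(2*s2^2) - 1/2.
log(6/3) = 0.693147.
(3^2 + (5-3)^2)/(2*6^2) = (9 + 4)/72 = 0.180556.
KL = 0.693147 + 0.180556 - 0.5 = 0.3737

0.3737


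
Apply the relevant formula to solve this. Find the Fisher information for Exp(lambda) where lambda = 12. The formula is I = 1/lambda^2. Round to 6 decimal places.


Fisher information for exponential: I(lambda) = 1/lambda^2.
lambda = 12, lambda^2 = 144.
I = 1/144 = 0.006944

0.006944


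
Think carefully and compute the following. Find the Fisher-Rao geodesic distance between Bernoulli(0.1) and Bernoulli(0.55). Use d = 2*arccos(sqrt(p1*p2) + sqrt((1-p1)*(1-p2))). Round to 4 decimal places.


Geodesic distance on Bernoulli manifold:
d(p1,p2) = 2*arccos(sqrt(p1*p2) + sqrt((1-p1)*(1-p2))).
sqrt(p1*p2) = sqrt(0.1*0.55) = 0.234521.
sqrt((1-p1)*(1-p2)) = sqrt(0.9*0.45) = 0.636396.
arg = 0.234521 + 0.636396 = 0.870917.
d = 2*arccos(0.870917) = 1.0275

1.0275


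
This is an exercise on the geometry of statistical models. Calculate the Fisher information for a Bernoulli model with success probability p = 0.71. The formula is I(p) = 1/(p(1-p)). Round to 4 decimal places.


For Bernoulli(p), Fisher information is I(p) = 1/(p*(1-p)).
p = 0.71, 1-p = 0.29.
p*(1-p) = 0.2059.
I(p) = 1/0.2059 = 4.8567

4.8567


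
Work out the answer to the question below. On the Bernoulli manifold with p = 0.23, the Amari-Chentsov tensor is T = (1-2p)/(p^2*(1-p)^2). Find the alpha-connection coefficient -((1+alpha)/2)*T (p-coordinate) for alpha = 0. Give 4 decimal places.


Skewness (Amari-Chentsov) tensor: T = (1-2p)/(p^2*(1-p)^2).
p = 0.23, 1-2p = 0.54, p^2 = 0.0529, (1-p)^2 = 0.5929.
T = 0.54/(0.0529 * 0.5929) = 17.216967.
In the p-coordinate, Gamma^(alpha) = Gamma^(0) - (alpha/2)*T with Gamma^(0) = (1/2)*g'(p) = -T/2,
so Gamma^(alpha) = -((1+alpha)/2)*T.
alpha = 0, -(1+alpha)/2 = -0.5.
Gamma = -0.5 * 17.216967 = -8.6085

-8.6085


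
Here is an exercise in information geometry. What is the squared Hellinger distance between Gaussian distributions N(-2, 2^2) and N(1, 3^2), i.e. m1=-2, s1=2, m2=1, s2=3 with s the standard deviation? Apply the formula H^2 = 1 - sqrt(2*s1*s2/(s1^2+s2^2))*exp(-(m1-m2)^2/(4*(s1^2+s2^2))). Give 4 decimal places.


Squared Hellinger distance for Gaussians:
H^2 = 1 - sqrt(2*s1*s2/(s1^2+s2^2)) * exp(-(m1-m2)^2/(4*(s1^2+s2^2))).
s1^2 = 4, s2^2 = 9, s1^2+s2^2 = 13.
sqrt(2*2*3/(13)) = 0.960769.
(m1-m2)^2 = (-3)^2 = 9.
exp(-9/(4*13)) = exp(-0.173077) = 0.841073.
H^2 = 1 - 0.960769*0.841073 = 0.1919

0.1919


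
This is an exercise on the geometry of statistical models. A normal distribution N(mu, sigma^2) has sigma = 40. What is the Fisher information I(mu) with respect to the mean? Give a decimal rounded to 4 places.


The Fisher information for the mean of a normal distribution is I(mu) = 1/sigma^2.
sigma = 40, so sigma^2 = 1600.
I(mu) = 1/1600 = 0.0006

0.0006


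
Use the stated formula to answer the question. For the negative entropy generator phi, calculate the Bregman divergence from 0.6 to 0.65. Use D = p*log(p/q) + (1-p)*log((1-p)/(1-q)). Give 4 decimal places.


Bregman divergence with negative entropy generator:
D = p*log(p/q) + (1-p)*log((1-p)/(1-q)).
p = 0.6, q = 0.65.
p*log(p/q) = 0.6*log(0.6/0.65) = -0.048026.
(1-p)*log((1-p)/(1-q)) = 0.4*log(0.4/0.35) = 0.053413.
D = -0.048026 + 0.053413 = 0.0054

0.0054


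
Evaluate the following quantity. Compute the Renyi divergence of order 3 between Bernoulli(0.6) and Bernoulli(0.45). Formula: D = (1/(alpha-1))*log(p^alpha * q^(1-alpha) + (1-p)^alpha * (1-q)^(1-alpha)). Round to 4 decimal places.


Renyi divergence of order alpha between Bernoulli distributions:
D = (1/(alpha-1))*log(p^alpha * q^(1-alpha) + (1-p)^alpha * (1-q)^(1-alpha)).
alpha = 3, p = 0.6, q = 0.45.
p^alpha * q^(1-alpha) = 0.6^3 * 0.45^-2 = 1.066667.
(1-p)^alpha * (1-q)^(1-alpha) = 0.4^3 * 0.55^-2 = 0.21157.
sum = 1.066667 + 0.21157 = 1.278237.
D = (1/2)*log(1.278237) = 0.1227

0.1227


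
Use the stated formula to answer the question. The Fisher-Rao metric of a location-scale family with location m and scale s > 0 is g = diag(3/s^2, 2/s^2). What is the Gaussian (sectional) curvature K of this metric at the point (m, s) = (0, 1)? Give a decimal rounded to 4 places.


The metric has the form g = (A dm^2 + B ds^2)/s^2 with A = 3, B = 2.
Substitute u = sqrt(A/B)*m: g = B*(du^2 + ds^2)/s^2, i.e. B times the
Poincare upper half-plane metric, which has constant Gaussian curvature -1.
Scaling a 2D metric by a constant c divides the Gaussian curvature by c,
so K = -1/B = -1/(2) = -0.5000 everywhere (the point (m, s) = (0, 1) is irrelevant:
the curvature is constant).
The requested Gaussian curvature is K = -0.5000.

-0.5000


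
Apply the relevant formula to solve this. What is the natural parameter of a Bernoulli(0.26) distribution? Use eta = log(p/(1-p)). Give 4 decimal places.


Natural parameter for Bernoulli: eta = log(p/(1-p)).
p = 0.26, 1-p = 0.74.
p/(1-p) = 0.351351.
eta = log(0.351351) = -1.0460

-1.0460


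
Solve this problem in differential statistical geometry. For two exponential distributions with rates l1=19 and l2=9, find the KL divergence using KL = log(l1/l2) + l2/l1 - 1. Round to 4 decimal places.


KL divergence for exponential family:
KL = log(l1/l2) + l2/l1 - 1.
log(19/9) = 0.747214.
9/19 = 0.473684.
KL = 0.747214 + 0.473684 - 1 = 0.2209

0.2209


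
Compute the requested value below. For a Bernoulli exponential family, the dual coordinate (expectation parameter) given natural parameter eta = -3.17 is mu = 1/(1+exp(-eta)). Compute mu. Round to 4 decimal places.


Dual coordinate (expectation parameter) for Bernoulli:
mu = 1/(1+exp(-eta)).
eta = -3.17.
exp(-eta) = exp(3.17) = 23.807484.
mu = 1/(1+23.807484) = 0.0403

0.0403


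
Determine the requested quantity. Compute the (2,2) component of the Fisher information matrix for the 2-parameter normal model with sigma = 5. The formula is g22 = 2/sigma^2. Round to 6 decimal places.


For the 2-parameter normal family, the Fisher metric has:
  g11 = 1/sigma^2, g22 = 2/sigma^2.
sigma = 5, sigma^2 = 25.
g22 = 0.080000

0.080000


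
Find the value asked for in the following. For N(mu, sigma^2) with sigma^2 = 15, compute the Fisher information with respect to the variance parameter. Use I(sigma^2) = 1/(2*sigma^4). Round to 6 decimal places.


Fisher information for variance: I(sigma^2) = 1/(2*sigma^4).
sigma^2 = 15, so sigma^4 = 225.
I = 1/(2*225) = 1/450 = 0.002222

0.002222


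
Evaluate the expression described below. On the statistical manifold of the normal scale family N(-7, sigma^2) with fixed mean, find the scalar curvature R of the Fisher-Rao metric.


This family has a single free parameter, so its statistical manifold
is 1-dimensional. The Riemann curvature tensor of any 1-dimensional
Riemannian manifold vanishes identically, so R = 0.

0


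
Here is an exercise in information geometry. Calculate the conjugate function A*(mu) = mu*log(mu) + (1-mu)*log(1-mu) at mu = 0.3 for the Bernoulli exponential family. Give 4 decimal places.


Legendre transform for Bernoulli:
A*(mu) = mu*log(mu) + (1-mu)*log(1-mu).
mu = 0.3, 1-mu = 0.7.
mu*log(mu) = 0.3*log(0.3) = -0.361192.
(1-mu)*log(1-mu) = 0.7*log(0.7) = -0.249672.
A* = -0.361192 + -0.249672 = -0.6109

-0.6109


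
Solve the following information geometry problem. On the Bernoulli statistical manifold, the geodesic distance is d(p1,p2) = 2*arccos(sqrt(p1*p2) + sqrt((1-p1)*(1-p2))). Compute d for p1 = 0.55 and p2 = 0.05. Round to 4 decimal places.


Geodesic distance on Bernoulli manifold:
d(p1,p2) = 2*arccos(sqrt(p1*p2) + sqrt((1-p1)*(1-p2))).
sqrt(p1*p2) = sqrt(0.55*0.05) = 0.165831.
sqrt((1-p1)*(1-p2)) = sqrt(0.45*0.95) = 0.653835.
arg = 0.165831 + 0.653835 = 0.819666.
d = 2*arccos(0.819666) = 1.2199

1.2199


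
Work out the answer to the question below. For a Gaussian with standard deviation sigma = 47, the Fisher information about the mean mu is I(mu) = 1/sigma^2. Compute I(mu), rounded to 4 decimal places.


The Fisher information for the mean of a normal distribution is I(mu) = 1/sigma^2.
sigma = 47, so sigma^2 = 2209.
I(mu) = 1/2209 = 0.0005

0.0005


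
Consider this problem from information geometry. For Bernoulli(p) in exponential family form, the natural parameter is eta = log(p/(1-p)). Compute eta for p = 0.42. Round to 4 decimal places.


Natural parameter for Bernoulli: eta = log(p/(1-p)).
p = 0.42, 1-p = 0.58.
p/(1-p) = 0.724138.
eta = log(0.724138) = -0.3228

-0.3228


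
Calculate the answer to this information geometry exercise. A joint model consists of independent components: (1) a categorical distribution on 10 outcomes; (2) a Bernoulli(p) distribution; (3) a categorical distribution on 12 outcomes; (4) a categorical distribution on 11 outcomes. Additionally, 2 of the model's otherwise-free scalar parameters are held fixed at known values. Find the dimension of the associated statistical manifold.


The dimension of a statistical manifold equals the number of free
(independent) real parameters of the model. For a product of independent
blocks the parameter counts add.
- categorical on 10 outcomes (probabilities sum to 1): 10-1 = 9.
- Bernoulli (p): 1.
- categorical on 12 outcomes (probabilities sum to 1): 12-1 = 11.
- categorical on 11 outcomes (probabilities sum to 1): 11-1 = 10.
Total = 9 + 1 + 11 + 10 = 31.
2 parameter(s) fixed at known values: 31 - 2 = 29.
Dimension = 29

29


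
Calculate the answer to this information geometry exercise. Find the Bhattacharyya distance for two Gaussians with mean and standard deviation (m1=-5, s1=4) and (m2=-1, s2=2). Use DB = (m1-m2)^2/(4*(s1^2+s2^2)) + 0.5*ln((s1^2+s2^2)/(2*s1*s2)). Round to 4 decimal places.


Bhattacharyya distance between two Gaussians:
DB = (m1-m2)^2/(4*(s1^2+s2^2)) + (1/2)*ln((s1^2+s2^2)/(2*s1*s2)).
(m1-m2)^2 = (-4)^2 = 16.
s1^2+s2^2 = 16 + 4 = 20.
term1 = 16/80 = 0.2.
term2 = 0.5*ln(20/16.0) = 0.111572.
DB = 0.2 + 0.111572 = 0.3116

0.3116


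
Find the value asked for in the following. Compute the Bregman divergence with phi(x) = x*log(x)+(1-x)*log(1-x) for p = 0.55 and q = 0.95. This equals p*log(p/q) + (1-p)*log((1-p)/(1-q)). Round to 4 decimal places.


Bregman divergence with negative entropy generator:
D = p*log(p/q) + (1-p)*log((1-p)/(1-q)).
p = 0.55, q = 0.95.
p*log(p/q) = 0.55*log(0.55/0.95) = -0.300599.
(1-p)*log((1-p)/(1-q)) = 0.45*log(0.45/0.05) = 0.988751.
D = -0.300599 + 0.988751 = 0.6882

0.6882


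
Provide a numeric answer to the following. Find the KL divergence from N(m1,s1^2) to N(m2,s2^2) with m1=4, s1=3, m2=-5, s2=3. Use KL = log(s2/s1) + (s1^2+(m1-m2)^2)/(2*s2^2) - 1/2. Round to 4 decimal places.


KL divergence between normal distributions:
KL = log(s2/s1) + (s1^2 + (m1-m2)^2)/(2*s2^2) - 1/2.
log(3/3) = 0.0.
(3^2 + (4--5)^2)/(2*3^2) = (9 + 81)/18 = 5.0.
KL = 0.0 + 5.0 - 0.5 = 4.5000

4.5000


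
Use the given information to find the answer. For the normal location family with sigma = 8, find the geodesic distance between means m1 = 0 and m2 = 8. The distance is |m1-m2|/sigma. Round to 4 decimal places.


On the fixed-variance normal subfamily, geodesic distance = |m1-m2|/sigma.
|0 - 8| = 8.
sigma = 8.
d = 8/8 = 1.0000

1.0000


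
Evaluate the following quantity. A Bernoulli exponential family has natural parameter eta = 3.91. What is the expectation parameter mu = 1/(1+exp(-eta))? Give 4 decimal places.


Dual coordinate (expectation parameter) for Bernoulli:
mu = 1/(1+exp(-eta)).
eta = 3.91.
exp(-eta) = exp(-3.91) = 0.020041.
mu = 1/(1+0.020041) = 0.9804

0.9804


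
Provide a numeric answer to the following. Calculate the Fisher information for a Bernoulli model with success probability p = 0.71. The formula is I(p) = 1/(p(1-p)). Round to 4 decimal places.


For Bernoulli(p), Fisher information is I(p) = 1/(p*(1-p)).
p = 0.71, 1-p = 0.29.
p*(1-p) = 0.2059.
I(p) = 1/0.2059 = 4.8567

4.8567


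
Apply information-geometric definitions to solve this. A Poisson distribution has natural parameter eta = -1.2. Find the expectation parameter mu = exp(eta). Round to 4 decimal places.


Expectation parameter for Poisson exponential family:
mu = exp(eta).
eta = -1.2.
mu = exp(-1.2) = 0.3012

0.3012


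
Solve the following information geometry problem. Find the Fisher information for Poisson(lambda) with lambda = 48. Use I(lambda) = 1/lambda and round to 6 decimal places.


Fisher information for Poisson: I(lambda) = 1/lambda.
lambda = 48.
I(lambda) = 1/48 = 0.020833

0.020833


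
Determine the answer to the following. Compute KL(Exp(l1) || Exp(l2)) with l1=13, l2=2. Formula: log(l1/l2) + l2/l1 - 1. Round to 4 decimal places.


KL divergence for exponential family:
KL = log(l1/l2) + l2/l1 - 1.
log(13/2) = 1.871802.
2/13 = 0.153846.
KL = 1.871802 + 0.153846 - 1 = 1.0256

1.0256


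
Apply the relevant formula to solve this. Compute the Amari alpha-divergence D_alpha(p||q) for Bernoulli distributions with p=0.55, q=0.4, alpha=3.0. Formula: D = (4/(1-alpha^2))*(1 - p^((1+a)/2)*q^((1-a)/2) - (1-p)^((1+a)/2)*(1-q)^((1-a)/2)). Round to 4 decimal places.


Amari alpha-divergence:
D = (4/(1-alpha^2))*(1 - p^((1+a)/2)*q^((1-a)/2) - (1-p)^((1+a)/2)*(1-q)^((1-a)/2)).
alpha = 3.0, p = 0.55, q = 0.4.
e1 = (1+alpha)/2 = 2.0, e2 = (1-alpha)/2 = -1.0.
t1 = p^e1 * q^e2 = 0.55^2.0 * 0.4^-1.0 = 0.75625.
t2 = (1-p)^e1 * (1-q)^e2 = 0.45^2.0 * 0.6^-1.0 = 0.3375.
4/(1-alpha^2) = -0.5.
D = -0.5*(1 - 0.75625 - 0.3375) = 0.0469

0.0469


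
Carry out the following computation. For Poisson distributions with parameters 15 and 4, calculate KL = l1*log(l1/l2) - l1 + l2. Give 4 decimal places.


KL divergence for Poisson:
KL = l1*log(l1/l2) - l1 + l2.
l1 = 15, l2 = 4.
log(15/4) = 1.321756.
l1*log(l1/l2) = 15 * 1.321756 = 19.826338.
KL = 19.826338 - 15 + 4 = 8.8263

8.8263
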